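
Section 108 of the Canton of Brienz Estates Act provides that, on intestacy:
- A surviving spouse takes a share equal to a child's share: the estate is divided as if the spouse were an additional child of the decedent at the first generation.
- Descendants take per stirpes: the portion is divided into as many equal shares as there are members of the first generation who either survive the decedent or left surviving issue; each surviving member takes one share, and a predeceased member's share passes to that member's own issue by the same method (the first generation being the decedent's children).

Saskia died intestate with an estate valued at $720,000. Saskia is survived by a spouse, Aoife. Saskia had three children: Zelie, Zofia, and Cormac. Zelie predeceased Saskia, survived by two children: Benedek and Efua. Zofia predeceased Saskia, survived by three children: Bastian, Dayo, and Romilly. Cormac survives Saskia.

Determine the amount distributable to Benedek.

The spouse counts as an additional share at the children's level, so there are 4 primary shares of $180,000. Aoife takes one such share ($180,000).
The children's combined portion ($540,000) is divided into 3 shares of $180,000: Cormac takes $180,000; Zelie's $180,000 share passes to Zelie's issue; Zofia's $180,000 share passes to Zofia's issue.
Zelie's share ($180,000) is divided into 2 shares of $90,000: Benedek and Efua each take $90,000.
Zofia's share ($180,000) is divided into 3 shares of $60,000: Bastian, Dayo, and Romilly each take $60,000.

Benedek receives $90,000.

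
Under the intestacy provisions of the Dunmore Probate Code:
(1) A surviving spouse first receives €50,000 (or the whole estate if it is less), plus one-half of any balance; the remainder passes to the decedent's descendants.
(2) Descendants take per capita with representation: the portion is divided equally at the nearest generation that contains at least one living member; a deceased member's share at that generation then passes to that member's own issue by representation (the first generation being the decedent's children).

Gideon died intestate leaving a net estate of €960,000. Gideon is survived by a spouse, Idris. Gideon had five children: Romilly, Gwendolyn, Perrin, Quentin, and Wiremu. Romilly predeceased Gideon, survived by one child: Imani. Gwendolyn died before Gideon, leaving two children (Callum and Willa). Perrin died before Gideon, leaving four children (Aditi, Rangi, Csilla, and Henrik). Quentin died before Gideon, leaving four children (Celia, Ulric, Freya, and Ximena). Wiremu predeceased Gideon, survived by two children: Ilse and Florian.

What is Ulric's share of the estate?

Ulric receives €35,000.

Idris first takes €50,000, leaving a balance of €910,000. Idris then takes one-half of the balance (€455,000), for a total of €505,000. The remaining €455,000 passes to the descendants.
No child survives, so the initial division is made at the grandchildren's generation.
The descendants' portion (€455,000) is divided into 13 shares of €35,000: Imani, Callum, Willa, Aditi, Rangi, Csilla, Henrik, Celia, Ulric, Freya, Ximena, Ilse, and Florian each take €35,000.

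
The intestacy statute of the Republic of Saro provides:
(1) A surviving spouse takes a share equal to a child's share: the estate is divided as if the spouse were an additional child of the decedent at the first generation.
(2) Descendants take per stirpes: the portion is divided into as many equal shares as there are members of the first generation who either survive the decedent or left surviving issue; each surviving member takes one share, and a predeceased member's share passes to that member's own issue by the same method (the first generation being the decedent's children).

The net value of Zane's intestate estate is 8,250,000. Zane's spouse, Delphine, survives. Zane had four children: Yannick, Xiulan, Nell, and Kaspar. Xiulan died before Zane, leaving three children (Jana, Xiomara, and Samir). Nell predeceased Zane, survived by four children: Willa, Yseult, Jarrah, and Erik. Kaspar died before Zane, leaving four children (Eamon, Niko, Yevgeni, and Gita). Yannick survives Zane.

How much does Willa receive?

The spouse counts as an additional share at the children's level, so there are 5 primary shares of 1,650,000. Delphine takes one such share (1,650,000).
The children's combined portion (6,600,000) is divided into 4 shares of 1,650,000: Yannick takes 1,650,000; Xiulan's 1,650,000 share passes to Xiulan's issue; Nell's 1,650,000 share passes to Nell's issue; Kaspar's 1,650,000 share passes to Kaspar's issue.
Xiulan's share (1,650,000) is divided into 3 shares of 550,000: Jana, Xiomara, and Samir each take 550,000.
Nell's share (1,650,000) is divided into 4 shares of 412,500: Willa, Yseult, Jarrah, and Erik each take 412,500.
Kaspar's share (1,650,000) is divided into 4 shares of 412,500: Eamon, Niko, Yevgeni, and Gita each take 412,500.

Willa receives 412,500.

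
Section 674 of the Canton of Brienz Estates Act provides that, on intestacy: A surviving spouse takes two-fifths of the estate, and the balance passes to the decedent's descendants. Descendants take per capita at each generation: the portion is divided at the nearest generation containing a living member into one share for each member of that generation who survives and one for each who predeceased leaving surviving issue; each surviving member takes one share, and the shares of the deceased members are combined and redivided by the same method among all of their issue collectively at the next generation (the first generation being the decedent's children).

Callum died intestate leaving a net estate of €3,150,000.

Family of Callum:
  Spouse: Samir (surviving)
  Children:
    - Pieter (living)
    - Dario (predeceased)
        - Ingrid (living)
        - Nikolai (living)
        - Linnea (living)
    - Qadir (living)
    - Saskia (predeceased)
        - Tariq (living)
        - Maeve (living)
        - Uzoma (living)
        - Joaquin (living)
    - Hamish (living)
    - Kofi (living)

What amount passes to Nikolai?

Nikolai receives €90,000.

Samir takes two-fifths of €3,150,000 = €1,260,000. The remaining €1,890,000 passes to the descendants.
The descendants' portion (€1,890,000) is divided at the children's generation into 6 shares of €315,000. Pieter, Qadir, Hamish, and Kofi each take €315,000. The 2 shares of the deceased (Dario and Saskia) are combined into a pool of €630,000.
That pool (€630,000) is divided at the grandchildren's generation equally among Ingrid, Nikolai, Linnea, Tariq, Maeve, Uzoma, and Joaquin: €90,000 each.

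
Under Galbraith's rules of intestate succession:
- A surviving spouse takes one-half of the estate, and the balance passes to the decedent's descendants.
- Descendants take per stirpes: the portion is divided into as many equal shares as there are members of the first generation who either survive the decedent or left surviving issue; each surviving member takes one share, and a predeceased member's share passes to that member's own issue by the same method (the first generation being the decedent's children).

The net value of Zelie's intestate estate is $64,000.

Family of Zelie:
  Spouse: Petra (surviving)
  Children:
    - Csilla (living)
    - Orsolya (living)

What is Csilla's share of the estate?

Csilla receives $16,000.

Petra takes one-half of $64,000 = $32,000. The remaining $32,000 passes to the descendants.
The descendants' portion ($32,000) is divided into 2 shares of $16,000: Csilla and Orsolya each take $16,000.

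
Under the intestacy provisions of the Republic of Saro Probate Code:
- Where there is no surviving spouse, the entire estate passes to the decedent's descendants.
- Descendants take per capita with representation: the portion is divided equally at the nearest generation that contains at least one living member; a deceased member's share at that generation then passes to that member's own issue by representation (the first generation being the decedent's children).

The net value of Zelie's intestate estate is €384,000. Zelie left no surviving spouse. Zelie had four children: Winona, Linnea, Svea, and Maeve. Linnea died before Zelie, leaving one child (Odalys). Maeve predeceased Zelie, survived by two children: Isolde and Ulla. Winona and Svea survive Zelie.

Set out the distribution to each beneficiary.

Winona: €96,000; Odalys: €96,000; Svea: €96,000; Isolde: €48,000; Ulla: €48,000

The entire €384,000 passes to the descendants.
That amount (€384,000) is divided into 4 shares of €96,000: Winona and Svea each take €96,000; Linnea's €96,000 share passes to Linnea's issue; Maeve's €96,000 share passes to Maeve's issue.
Linnea's share (€96,000) passes entirely to Odalys.
Maeve's share (€96,000) is divided into 2 shares of €48,000: Isolde and Ulla each take €48,000.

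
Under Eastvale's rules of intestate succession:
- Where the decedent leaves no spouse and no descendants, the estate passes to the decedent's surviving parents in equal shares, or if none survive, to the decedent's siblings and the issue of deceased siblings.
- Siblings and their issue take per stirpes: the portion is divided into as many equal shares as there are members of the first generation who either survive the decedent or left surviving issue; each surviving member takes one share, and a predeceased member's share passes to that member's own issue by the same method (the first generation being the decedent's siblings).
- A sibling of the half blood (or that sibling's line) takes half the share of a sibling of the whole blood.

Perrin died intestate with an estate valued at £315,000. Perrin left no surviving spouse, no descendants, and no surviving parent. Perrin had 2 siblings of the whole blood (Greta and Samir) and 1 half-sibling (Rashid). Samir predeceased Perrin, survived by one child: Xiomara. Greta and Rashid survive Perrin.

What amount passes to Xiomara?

The entire £315,000 passes to the siblings and their issue.
Counting each half-blood sibling's line as half a unit, there are 5/2 units in £315,000, so one unit is £126,000. Whole-blood lines (Greta and Samir) take £126,000 each; half-blood lines (Rashid) take £63,000 each.
Samir's share (£126,000) passes entirely to Xiomara.

Xiomara receives £126,000.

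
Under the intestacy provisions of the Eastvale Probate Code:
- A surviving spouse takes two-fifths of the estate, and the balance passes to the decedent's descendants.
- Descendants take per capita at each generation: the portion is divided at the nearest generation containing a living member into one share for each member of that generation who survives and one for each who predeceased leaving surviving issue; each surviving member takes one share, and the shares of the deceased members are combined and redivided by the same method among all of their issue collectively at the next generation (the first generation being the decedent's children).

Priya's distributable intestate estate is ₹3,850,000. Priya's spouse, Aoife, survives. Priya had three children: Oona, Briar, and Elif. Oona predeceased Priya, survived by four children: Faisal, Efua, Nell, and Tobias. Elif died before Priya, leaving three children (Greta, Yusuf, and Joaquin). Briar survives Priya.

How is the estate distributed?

Aoife: ₹1,540,000; Faisal: ₹220,000; Efua: ₹220,000; Nell: ₹220,000; Tobias: ₹220,000; Briar: ₹770,000; Greta: ₹220,000; Yusuf: ₹220,000; Joaquin: ₹220,000

Aoife takes two-fifths of ₹3,850,000 = ₹1,540,000. The remaining ₹2,310,000 passes to the descendants.
The descendants' portion (₹2,310,000) is divided at the children's generation into 3 shares of ₹770,000. Briar takes ₹770,000. The 2 shares of the deceased (Oona and Elif) are combined into a pool of ₹1,540,000.
That pool (₹1,540,000) is divided at the grandchildren's generation equally among Faisal, Efua, Nell, Tobias, Greta, Yusuf, and Joaquin: ₹220,000 each.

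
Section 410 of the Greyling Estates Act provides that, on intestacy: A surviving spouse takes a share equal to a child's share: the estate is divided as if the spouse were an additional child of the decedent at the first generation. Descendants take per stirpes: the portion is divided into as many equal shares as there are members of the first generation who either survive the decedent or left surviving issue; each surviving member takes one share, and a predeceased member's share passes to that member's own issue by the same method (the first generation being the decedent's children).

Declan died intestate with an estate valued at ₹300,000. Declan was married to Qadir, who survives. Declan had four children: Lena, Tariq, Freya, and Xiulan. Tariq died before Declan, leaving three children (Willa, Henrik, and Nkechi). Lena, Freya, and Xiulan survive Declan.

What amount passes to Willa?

Willa receives ₹20,000.

The spouse counts as an additional share at the children's level, so there are 5 primary shares of ₹60,000. Qadir takes one such share (₹60,000).
The children's combined portion (₹240,000) is divided into 4 shares of ₹60,000: Lena, Freya, and Xiulan each take ₹60,000; Tariq's ₹60,000 share passes to Tariq's issue.
Tariq's share (₹60,000) is divided into 3 shares of ₹20,000: Willa, Henrik, and Nkechi each take ₹20,000.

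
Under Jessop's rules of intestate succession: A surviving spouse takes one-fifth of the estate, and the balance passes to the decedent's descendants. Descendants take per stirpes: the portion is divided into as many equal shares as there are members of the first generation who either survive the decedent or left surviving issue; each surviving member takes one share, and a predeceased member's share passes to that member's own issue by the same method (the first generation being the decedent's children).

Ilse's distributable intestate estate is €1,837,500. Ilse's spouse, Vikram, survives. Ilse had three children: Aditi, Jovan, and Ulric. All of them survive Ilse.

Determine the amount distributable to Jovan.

Vikram takes one-fifth of €1,837,500 = €367,500. The remaining €1,470,000 passes to the descendants.
The descendants' portion (€1,470,000) is divided into 3 shares of €490,000: Aditi, Jovan, and Ulric each take €490,000.

Jovan receives €490,000.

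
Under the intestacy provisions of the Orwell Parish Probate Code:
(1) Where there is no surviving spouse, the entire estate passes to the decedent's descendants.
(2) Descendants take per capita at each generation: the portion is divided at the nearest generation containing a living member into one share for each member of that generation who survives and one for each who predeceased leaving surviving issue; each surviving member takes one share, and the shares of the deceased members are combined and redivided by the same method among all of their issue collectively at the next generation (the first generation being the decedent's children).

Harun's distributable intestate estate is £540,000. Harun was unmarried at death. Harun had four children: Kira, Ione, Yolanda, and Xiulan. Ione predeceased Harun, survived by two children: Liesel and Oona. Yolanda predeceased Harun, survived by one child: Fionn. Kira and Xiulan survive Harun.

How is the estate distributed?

Kira: £135,000; Liesel: £90,000; Oona: £90,000; Fionn: £90,000; Xiulan: £135,000

The entire £540,000 passes to the descendants.
That amount (£540,000) is divided at the children's generation into 4 shares of £135,000. Kira and Xiulan each take £135,000. The 2 shares of the deceased (Ione and Yolanda) are combined into a pool of £270,000.
That pool (£270,000) is divided at the grandchildren's generation equally among Liesel, Oona, and Fionn: £90,000 each.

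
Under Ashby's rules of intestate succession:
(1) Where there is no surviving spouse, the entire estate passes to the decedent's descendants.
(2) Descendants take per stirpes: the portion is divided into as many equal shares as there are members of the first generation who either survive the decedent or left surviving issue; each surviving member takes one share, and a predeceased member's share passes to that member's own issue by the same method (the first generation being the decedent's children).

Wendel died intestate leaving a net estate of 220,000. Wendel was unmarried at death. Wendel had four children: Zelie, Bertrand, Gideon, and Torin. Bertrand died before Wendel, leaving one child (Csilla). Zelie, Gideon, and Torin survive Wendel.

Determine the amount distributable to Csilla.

The entire 220,000 passes to the descendants.
That amount (220,000) is divided into 4 shares of 55,000: Zelie, Gideon, and Torin each take 55,000; Bertrand's 55,000 share passes to Bertrand's issue.
Bertrand's share (55,000) passes entirely to Csilla.

Csilla receives 55,000.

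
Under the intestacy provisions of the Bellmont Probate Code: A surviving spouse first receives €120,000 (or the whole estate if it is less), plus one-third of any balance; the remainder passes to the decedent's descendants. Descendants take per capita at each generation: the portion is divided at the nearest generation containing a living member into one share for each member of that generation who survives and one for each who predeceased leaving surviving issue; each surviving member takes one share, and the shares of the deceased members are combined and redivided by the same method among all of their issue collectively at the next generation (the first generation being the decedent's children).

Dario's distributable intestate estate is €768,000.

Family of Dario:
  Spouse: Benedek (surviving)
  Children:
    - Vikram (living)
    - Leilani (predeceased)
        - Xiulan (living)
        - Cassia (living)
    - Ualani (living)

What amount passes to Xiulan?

Xiulan receives €72,000.

Benedek first takes €120,000, leaving a balance of €648,000. Benedek then takes one-third of the balance (€216,000), for a total of €336,000. The remaining €432,000 passes to the descendants.
The descendants' portion (€432,000) is divided at the children's generation into 3 shares of €144,000. Vikram and Ualani each take €144,000. The remaining share for the deceased Leilani (€144,000) is carried to the next generation.
That pool (€144,000) is divided at the grandchildren's generation equally among Xiulan and Cassia: €72,000 each.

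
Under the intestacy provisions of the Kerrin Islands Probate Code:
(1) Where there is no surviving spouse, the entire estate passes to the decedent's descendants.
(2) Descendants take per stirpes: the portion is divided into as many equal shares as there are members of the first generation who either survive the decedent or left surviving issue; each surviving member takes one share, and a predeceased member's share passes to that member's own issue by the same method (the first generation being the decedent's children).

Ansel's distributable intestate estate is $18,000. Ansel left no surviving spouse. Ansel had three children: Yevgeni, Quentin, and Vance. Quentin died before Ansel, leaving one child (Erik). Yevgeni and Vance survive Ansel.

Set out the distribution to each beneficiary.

Yevgeni: $6,000; Erik: $6,000; Vance: $6,000

The entire $18,000 passes to the descendants.
That amount ($18,000) is divided into 3 shares of $6,000: Yevgeni and Vance each take $6,000; Quentin's $6,000 share passes to Quentin's issue.
Quentin's share ($6,000) passes entirely to Erik.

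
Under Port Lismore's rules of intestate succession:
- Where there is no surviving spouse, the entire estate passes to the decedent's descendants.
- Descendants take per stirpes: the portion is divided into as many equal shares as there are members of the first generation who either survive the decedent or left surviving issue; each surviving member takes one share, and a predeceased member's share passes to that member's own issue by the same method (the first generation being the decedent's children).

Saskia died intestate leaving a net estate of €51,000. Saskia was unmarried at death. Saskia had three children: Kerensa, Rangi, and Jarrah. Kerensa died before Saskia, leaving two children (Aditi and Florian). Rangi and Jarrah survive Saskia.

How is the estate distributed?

The entire €51,000 passes to the descendants.
That amount (€51,000) is divided into 3 shares of €17,000: Rangi and Jarrah each take €17,000; Kerensa's €17,000 share passes to Kerensa's issue.
Kerensa's share (€17,000) is divided into 2 shares of €8,500: Aditi and Florian each take €8,500.

Aditi: €8,500; Florian: €8,500; Rangi: €17,000; Jarrah: €17,000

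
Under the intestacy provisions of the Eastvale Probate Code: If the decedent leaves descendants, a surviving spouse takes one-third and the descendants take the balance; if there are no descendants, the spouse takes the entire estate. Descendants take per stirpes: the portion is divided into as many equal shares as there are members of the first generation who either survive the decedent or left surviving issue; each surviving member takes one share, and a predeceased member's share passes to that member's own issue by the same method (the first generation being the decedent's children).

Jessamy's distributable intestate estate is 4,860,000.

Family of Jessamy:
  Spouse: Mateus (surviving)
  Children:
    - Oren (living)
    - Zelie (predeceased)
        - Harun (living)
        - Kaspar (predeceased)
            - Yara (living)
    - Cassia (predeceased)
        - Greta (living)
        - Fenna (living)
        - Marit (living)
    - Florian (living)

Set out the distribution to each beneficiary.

Mateus takes one-third of 4,860,000 = 1,620,000. The remaining 3,240,000 passes to the descendants.
The descendants' portion (3,240,000) is divided into 4 shares of 810,000: Oren and Florian each take 810,000; Zelie's 810,000 share passes to Zelie's issue; Cassia's 810,000 share passes to Cassia's issue.
Zelie's share (810,000) is divided into 2 shares of 405,000: Harun takes 405,000; Kaspar's 405,000 share passes to Kaspar's issue.
Kaspar's share (405,000) passes entirely to Yara.
Cassia's share (810,000) is divided into 3 shares of 270,000: Greta, Fenna, and Marit each take 270,000.

Mateus: 1,620,000; Oren: 810,000; Harun: 405,000; Yara: 405,000; Greta: 270,000; Fenna: 270,000; Marit: 270,000; Florian: 810,000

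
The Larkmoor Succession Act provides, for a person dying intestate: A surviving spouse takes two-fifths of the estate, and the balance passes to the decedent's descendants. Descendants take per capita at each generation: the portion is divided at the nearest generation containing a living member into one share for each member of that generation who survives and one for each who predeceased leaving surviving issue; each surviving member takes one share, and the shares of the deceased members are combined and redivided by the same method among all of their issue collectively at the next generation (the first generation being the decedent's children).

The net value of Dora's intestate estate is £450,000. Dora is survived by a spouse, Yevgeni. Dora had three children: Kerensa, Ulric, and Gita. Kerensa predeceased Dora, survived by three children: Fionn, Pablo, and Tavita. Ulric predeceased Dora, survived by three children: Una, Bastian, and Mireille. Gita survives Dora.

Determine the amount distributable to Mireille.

Yevgeni takes two-fifths of £450,000 = £180,000. The remaining £270,000 passes to the descendants.
The descendants' portion (£270,000) is divided at the children's generation into 3 shares of £90,000. Gita takes £90,000. The 2 shares of the deceased (Kerensa and Ulric) are combined into a pool of £180,000.
That pool (£180,000) is divided at the grandchildren's generation equally among Fionn, Pablo, Tavita, Una, Bastian, and Mireille: £30,000 each.

Mireille receives £30,000.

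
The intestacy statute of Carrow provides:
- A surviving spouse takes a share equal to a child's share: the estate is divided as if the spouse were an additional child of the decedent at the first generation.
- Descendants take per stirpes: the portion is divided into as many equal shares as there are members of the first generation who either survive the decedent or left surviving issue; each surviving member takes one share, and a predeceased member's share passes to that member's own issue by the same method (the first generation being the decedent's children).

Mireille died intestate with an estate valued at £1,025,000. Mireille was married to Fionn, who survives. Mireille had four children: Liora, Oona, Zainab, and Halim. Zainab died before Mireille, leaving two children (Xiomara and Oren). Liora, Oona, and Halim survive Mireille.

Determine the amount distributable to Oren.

The spouse counts as an additional share at the children's level, so there are 5 primary shares of £205,000. Fionn takes one such share (£205,000).
The children's combined portion (£820,000) is divided into 4 shares of £205,000: Liora, Oona, and Halim each take £205,000; Zainab's £205,000 share passes to Zainab's issue.
Zainab's share (£205,000) is divided into 2 shares of £102,500: Xiomara and Oren each take £102,500.

Oren receives £102,500.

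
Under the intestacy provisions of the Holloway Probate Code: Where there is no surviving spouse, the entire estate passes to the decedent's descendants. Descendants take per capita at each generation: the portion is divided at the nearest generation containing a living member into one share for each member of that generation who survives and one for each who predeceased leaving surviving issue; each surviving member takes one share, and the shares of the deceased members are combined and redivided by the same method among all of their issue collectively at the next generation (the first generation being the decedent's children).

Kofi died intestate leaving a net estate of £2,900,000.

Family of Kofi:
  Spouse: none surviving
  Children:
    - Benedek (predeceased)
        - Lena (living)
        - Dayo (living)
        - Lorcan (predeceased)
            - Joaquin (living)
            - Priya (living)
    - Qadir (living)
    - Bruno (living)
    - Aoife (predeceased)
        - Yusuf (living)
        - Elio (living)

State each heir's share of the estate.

The entire £2,900,000 passes to the descendants.
That amount (£2,900,000) is divided at the children's generation into 4 shares of £725,000. Qadir and Bruno each take £725,000. The 2 shares of the deceased (Benedek and Aoife) are combined into a pool of £1,450,000.
That pool (£1,450,000) is divided at the grandchildren's generation into 5 shares of £290,000. Lena, Dayo, Yusuf, and Elio each take £290,000. The remaining share for the deceased Lorcan (£290,000) is carried to the next generation.
That pool (£290,000) is divided at the great-grandchildren's generation equally among Joaquin and Priya: £145,000 each.

Lena: £290,000; Dayo: £290,000; Joaquin: £145,000; Priya: £145,000; Qadir: £725,000; Bruno: £725,000; Yusuf: £290,000; Elio: £290,000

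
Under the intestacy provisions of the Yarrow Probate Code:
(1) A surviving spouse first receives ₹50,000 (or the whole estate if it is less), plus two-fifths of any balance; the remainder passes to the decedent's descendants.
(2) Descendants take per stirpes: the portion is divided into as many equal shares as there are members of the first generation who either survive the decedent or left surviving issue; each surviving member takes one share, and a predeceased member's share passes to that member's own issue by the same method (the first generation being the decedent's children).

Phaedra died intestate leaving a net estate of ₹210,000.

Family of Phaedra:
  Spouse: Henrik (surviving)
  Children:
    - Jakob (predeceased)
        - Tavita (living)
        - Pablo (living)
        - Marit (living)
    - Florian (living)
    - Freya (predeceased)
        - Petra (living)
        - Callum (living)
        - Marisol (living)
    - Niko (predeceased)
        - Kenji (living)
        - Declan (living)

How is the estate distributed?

Henrik: ₹114,000; Tavita: ₹8,000; Pablo: ₹8,000; Marit: ₹8,000; Florian: ₹24,000; Petra: ₹8,000; Callum: ₹8,000; Marisol: ₹8,000; Kenji: ₹12,000; Declan: ₹12,000

Henrik first takes ₹50,000, leaving a balance of ₹160,000. Henrik then takes two-fifths of the balance (₹64,000), for a total of ₹114,000. The remaining ₹96,000 passes to the descendants.
The descendants' portion (₹96,000) is divided into 4 shares of ₹24,000: Florian takes ₹24,000; Jakob's ₹24,000 share passes to Jakob's issue; Freya's ₹24,000 share passes to Freya's issue; Niko's ₹24,000 share passes to Niko's issue.
Jakob's share (₹24,000) is divided into 3 shares of ₹8,000: Tavita, Pablo, and Marit each take ₹8,000.
Freya's share (₹24,000) is divided into 3 shares of ₹8,000: Petra, Callum, and Marisol each take ₹8,000.
Niko's share (₹24,000) is divided into 2 shares of ₹12,000: Kenji and Declan each take ₹12,000.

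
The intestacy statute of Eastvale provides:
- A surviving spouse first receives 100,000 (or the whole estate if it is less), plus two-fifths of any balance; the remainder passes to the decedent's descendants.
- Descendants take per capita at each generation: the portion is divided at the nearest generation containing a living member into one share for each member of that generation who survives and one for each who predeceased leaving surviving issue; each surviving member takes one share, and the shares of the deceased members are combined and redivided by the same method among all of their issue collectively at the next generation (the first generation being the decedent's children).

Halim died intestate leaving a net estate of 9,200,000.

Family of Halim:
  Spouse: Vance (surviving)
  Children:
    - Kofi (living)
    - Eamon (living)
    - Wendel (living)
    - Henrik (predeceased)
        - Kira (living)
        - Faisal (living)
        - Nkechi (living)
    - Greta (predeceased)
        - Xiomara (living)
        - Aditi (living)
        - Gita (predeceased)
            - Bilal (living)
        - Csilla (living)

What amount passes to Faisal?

Faisal receives 312,000.

Vance first takes 100,000, leaving a balance of 9,100,000. Vance then takes two-fifths of the balance (3,640,000), for a total of 3,740,000. The remaining 5,460,000 passes to the descendants.
The descendants' portion (5,460,000) is divided at the children's generation into 5 shares of 1,092,000. Kofi, Eamon, and Wendel each take 1,092,000. The 2 shares of the deceased (Henrik and Greta) are combined into a pool of 2,184,000.
That pool (2,184,000) is divided at the grandchildren's generation into 7 shares of 312,000. Kira, Faisal, Nkechi, Xiomara, Aditi, and Csilla each take 312,000. The remaining share for the deceased Gita (312,000) is carried to the next generation.
That pool (312,000) passes entirely to Bilal, the sole taker at the great-grandchildren's generation.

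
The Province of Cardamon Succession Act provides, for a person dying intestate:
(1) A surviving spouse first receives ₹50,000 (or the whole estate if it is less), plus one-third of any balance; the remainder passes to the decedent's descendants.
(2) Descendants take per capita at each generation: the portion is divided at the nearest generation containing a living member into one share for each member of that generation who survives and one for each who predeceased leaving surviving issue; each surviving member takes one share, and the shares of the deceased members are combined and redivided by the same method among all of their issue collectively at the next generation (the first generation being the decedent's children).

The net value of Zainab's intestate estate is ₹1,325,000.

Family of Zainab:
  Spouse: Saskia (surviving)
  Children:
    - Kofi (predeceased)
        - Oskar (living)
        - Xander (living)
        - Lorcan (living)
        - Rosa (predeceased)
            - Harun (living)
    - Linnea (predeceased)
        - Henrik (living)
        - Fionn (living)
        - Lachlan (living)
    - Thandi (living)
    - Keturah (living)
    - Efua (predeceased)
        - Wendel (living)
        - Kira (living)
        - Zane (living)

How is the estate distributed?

Saskia: ₹475,000; Oskar: ₹51,000; Xander: ₹51,000; Lorcan: ₹51,000; Harun: ₹51,000; Henrik: ₹51,000; Fionn: ₹51,000; Lachlan: ₹51,000; Thandi: ₹170,000; Keturah: ₹170,000; Wendel: ₹51,000; Kira: ₹51,000; Zane: ₹51,000

Saskia first takes ₹50,000, leaving a balance of ₹1,275,000. Saskia then takes one-third of the balance (₹425,000), for a total of ₹475,000. The remaining ₹850,000 passes to the descendants.
The descendants' portion (₹850,000) is divided at the children's generation into 5 shares of ₹170,000. Thandi and Keturah each take ₹170,000. The 3 shares of the deceased (Kofi, Linnea, and Efua) are combined into a pool of ₹510,000.
That pool (₹510,000) is divided at the grandchildren's generation into 10 shares of ₹51,000. Oskar, Xander, Lorcan, Henrik, Fionn, Lachlan, Wendel, Kira, and Zane each take ₹51,000. The remaining share for the deceased Rosa (₹51,000) is carried to the next generation.
That pool (₹51,000) passes entirely to Harun, the sole taker at the great-grandchildren's generation.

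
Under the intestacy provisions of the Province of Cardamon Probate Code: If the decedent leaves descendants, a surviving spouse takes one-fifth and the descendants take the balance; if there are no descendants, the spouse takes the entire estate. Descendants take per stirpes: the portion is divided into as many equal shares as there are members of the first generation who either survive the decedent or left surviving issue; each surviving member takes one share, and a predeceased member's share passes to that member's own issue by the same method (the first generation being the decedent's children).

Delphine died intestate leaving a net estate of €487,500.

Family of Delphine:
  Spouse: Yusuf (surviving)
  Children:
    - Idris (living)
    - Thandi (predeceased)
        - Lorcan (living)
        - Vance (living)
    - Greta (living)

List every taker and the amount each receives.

Yusuf takes one-fifth of €487,500 = €97,500. The remaining €390,000 passes to the descendants.
The descendants' portion (€390,000) is divided into 3 shares of €130,000: Idris and Greta each take €130,000; Thandi's €130,000 share passes to Thandi's issue.
Thandi's share (€130,000) is divided into 2 shares of €65,000: Lorcan and Vance each take €65,000.

Yusuf: €97,500; Idris: €130,000; Lorcan: €65,000; Vance: €65,000; Greta: €130,000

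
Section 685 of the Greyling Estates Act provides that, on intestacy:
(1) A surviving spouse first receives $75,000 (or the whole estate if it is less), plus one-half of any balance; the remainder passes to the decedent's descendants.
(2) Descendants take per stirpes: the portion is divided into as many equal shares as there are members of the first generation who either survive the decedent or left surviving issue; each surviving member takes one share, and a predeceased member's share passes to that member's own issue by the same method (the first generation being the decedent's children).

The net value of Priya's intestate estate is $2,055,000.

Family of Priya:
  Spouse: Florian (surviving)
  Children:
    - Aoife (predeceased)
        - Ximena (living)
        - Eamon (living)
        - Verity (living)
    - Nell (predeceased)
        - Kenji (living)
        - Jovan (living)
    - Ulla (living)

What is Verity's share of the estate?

Florian first takes $75,000, leaving a balance of $1,980,000. Florian then takes one-half of the balance ($990,000), for a total of $1,065,000. The remaining $990,000 passes to the descendants.
The descendants' portion ($990,000) is divided into 3 shares of $330,000: Ulla takes $330,000; Aoife's $330,000 share passes to Aoife's issue; Nell's $330,000 share passes to Nell's issue.
Aoife's share ($330,000) is divided into 3 shares of $110,000: Ximena, Eamon, and Verity each take $110,000.
Nell's share ($330,000) is divided into 2 shares of $165,000: Kenji and Jovan each take $165,000.

Verity receives $110,000.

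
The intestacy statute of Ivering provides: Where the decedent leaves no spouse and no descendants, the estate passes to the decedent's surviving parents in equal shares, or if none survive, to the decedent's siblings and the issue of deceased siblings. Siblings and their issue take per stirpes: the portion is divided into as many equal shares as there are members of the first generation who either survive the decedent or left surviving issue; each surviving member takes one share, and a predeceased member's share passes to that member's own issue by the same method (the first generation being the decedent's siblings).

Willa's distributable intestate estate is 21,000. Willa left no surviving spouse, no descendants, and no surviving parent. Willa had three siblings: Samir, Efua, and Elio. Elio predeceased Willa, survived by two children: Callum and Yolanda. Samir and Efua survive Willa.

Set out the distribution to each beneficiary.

Samir: 7,000; Efua: 7,000; Callum: 3,500; Yolanda: 3,500

The entire 21,000 passes to the siblings and their issue.
That amount (21,000) is divided into 3 shares of 7,000: Samir and Efua each take 7,000; Elio's 7,000 share passes to Elio's issue.
Elio's share (7,000) is divided into 2 shares of 3,500: Callum and Yolanda each take 3,500.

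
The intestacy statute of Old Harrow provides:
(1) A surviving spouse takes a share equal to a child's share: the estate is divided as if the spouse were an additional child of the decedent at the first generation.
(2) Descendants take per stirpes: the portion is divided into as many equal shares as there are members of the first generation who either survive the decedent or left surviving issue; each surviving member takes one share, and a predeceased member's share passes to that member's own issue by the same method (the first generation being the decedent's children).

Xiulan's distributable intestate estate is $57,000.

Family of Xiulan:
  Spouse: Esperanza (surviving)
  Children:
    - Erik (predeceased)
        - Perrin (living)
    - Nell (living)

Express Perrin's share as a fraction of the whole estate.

The spouse counts as an additional share at the children's level, so there are 3 primary shares of $19,000. Esperanza takes one such share ($19,000).
The children's combined portion ($38,000) is divided into 2 shares of $19,000: Nell takes $19,000; Erik's $19,000 share passes to Erik's issue.
Erik's share ($19,000) passes entirely to Perrin.

Perrin receives 1/3 of the estate.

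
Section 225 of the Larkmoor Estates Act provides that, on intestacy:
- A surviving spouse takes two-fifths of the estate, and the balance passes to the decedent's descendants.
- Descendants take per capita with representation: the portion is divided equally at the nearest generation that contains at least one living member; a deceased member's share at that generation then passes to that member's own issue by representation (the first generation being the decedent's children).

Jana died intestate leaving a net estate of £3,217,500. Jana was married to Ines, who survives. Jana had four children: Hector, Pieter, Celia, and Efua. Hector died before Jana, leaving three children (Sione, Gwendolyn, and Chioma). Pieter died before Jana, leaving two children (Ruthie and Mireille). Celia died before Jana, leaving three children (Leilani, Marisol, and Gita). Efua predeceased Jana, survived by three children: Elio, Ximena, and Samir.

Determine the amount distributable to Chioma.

Ines takes two-fifths of £3,217,500 = £1,287,000. The remaining £1,930,500 passes to the descendants.
No child survives, so the initial division is made at the grandchildren's generation.
The descendants' portion (£1,930,500) is divided into 11 shares of £175,500: Sione, Gwendolyn, Chioma, Ruthie, Mireille, Leilani, Marisol, Gita, Elio, Ximena, and Samir each take £175,500.

Chioma receives £175,500.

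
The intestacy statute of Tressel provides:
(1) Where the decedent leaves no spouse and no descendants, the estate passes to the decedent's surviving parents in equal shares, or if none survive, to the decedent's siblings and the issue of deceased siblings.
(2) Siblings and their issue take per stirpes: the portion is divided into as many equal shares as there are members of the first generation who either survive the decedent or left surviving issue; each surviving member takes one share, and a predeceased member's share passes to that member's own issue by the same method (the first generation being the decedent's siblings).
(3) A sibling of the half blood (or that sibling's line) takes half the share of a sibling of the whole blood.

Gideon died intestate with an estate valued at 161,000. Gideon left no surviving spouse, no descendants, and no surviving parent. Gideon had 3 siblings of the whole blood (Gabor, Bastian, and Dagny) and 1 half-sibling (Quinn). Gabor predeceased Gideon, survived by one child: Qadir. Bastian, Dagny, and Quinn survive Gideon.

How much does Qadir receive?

Qadir receives 46,000.

The entire 161,000 passes to the siblings and their issue.
Counting each half-blood sibling's line as half a unit, there are 7/2 units in 161,000, so one unit is 46,000. Whole-blood lines (Gabor, Bastian, and Dagny) take 46,000 each; half-blood lines (Quinn) take 23,000 each.
Gabor's share (46,000) passes entirely to Qadir.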